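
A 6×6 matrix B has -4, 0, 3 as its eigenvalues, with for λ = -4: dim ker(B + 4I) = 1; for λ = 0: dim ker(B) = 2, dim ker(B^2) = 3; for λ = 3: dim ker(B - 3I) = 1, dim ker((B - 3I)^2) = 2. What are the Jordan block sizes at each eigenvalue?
Jordan blocks: (-4, 1), (0, 2), (0, 1), (3, 2)

λ = -4: successive nullity increments [1] count blocks of size ≥ k; block sizes are [1].
λ = 0: successive nullity increments [2, 1] count blocks of size ≥ k; block sizes are [2, 1].
λ = 3: successive nullity increments [1, 1] count blocks of size ≥ k; block sizes are [2].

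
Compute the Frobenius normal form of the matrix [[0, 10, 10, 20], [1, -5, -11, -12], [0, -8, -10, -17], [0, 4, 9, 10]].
The invariant factors of A (the non-unit diagonal entries of the Smith normal form of xI - A over ℚ[x]) are (x + 5)(x^3 + 3x - 2), each dividing the next. The characteristic polynomial is their product, (x + 5)(x^3 + 3x - 2).

The rational canonical form is the block-diagonal matrix of companion matrices C(f_i):
R = [[0, 0, 0, 10], [1, 0, 0, -13], [0, 1, 0, -3], [0, 0, 1, -5]].

Note the characteristic polynomial does not split into linear factors over ℚ, so A has no Jordan form over ℚ; the rational canonical form exists over any field.

R = [[0, 0, 0, 10], [1, 0, 0, -13], [0, 1, 0, -3], [0, 0, 1, -5]]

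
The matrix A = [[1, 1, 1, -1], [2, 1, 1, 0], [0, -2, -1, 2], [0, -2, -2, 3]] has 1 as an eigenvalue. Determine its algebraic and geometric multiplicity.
The characteristic polynomial is (x - 1)^4, so the factor x - 1 appears with exponent 4: the algebraic multiplicity is 4.

rank(A - I) = 2, so the eigenspace has dimension 4 - 2 = 2: the geometric multiplicity is 2.

Since 2 < 4, A is not diagonalizable.

algebraic multiplicity 4, geometric multiplicity 2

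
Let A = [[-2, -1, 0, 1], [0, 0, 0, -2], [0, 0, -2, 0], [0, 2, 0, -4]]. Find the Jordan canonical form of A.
The characteristic polynomial is det(xI - A) = (x + 2)^4, so the eigenvalues are -2 (algebraic multiplicity 4).

For λ = -2: rank(A + 2I) = 1, rank((A + 2I)^2) = 0. The eigenspace has dimension 4 - 1 = 3, so there are 3 Jordan blocks; the rank sequence gives block sizes [2, 1, 1].

Assembling the blocks gives the Jordan form J above.

J = [[-2, 1, 0, 0], [0, -2, 0, 0], [0, 0, -2, 0], [0, 0, 0, -2]]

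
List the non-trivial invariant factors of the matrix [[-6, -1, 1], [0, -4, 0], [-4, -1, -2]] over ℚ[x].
(x + 4)^3

The Jordan structure of A has elementary divisors (x + 4)^3. Arranging the block sizes at each eigenvalue in decreasing order and taking row products gives the invariant factors.

Invariant factors (smallest first, each dividing the next): (x + 4)^3.

Check: the last factor (x + 4)^3 is the minimal polynomial, and the product (x + 4)^3 is the characteristic polynomial.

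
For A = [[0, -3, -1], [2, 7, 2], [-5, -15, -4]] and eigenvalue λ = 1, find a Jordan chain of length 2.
We seek v_1 ∈ ker((A - I)^2) \ ker(A - I), then set v_{i+1} = (A - I) v_i.

One such chain is v_1 = [[0, 0, 1]]^T, v_2 = [[-1, 2, -5]]^T. Check: (A - I) v_2 = [[0, 0, 0]]^T = 0.

v_1 = [[0, 0, 1]]^T, v_2 = [[-1, 2, -5]]^T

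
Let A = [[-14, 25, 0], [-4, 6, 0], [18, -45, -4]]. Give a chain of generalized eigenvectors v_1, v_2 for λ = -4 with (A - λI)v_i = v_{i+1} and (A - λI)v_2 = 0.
v_1 = [[-8, -3, 14]]^T, v_2 = [[5, 2, -9]]^T

We seek v_1 ∈ ker((A + 4I)^2) \ ker(A + 4I), then set v_{i+1} = (A + 4I) v_i.

One such chain is v_1 = [[-8, -3, 14]]^T, v_2 = [[5, 2, -9]]^T. Check: (A + 4I) v_2 = [[0, 0, 0]]^T = 0.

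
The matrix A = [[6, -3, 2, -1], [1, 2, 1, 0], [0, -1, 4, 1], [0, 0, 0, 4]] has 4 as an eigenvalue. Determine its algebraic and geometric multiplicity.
algebraic multiplicity 4, geometric multiplicity 2

The characteristic polynomial is (x - 4)^4, so the factor x - 4 appears with exponent 4: the algebraic multiplicity is 4.

rank(A - 4I) = 2, so the eigenspace has dimension 4 - 2 = 2: the geometric multiplicity is 2.

Since 2 < 4, A is not diagonalizable.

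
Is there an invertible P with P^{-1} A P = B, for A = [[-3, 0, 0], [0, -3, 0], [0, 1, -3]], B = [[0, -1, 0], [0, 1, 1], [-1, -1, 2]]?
trace(A) = -9 but trace(B) = 3. The trace is a similarity invariant, so A and B are not similar.

No.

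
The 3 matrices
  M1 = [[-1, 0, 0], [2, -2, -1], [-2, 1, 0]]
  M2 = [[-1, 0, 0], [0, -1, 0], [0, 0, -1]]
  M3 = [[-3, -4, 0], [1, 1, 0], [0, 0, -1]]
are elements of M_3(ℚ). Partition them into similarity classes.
Characteristic polynomials: χ_{M1} = (x + 1)^3, χ_{M2} = (x + 1)^3, χ_{M3} = (x + 1)^3.

{M1, M3}: invariant factors x + 1, (x + 1)^2.

{M2}: invariant factors x + 1, x + 1, x + 1.

Matrices are similar if and only if their invariant-factor lists agree; the partition into similarity classes is {M1, M3}, {M2}.

2 classes: {M1, M3}, {M2}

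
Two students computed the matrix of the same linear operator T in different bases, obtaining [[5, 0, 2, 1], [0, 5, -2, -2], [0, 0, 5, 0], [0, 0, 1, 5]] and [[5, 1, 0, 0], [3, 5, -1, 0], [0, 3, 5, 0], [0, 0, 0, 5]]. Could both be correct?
Two matrices over a field are similar if and only if they have the same invariant factors.

Both A and B have characteristic polynomial (x - 5)^4 and minimal polynomial (x - 5)^3. Computing further, both have invariant factors x - 5, (x - 5)^3. Hence A and B are similar.

Yes.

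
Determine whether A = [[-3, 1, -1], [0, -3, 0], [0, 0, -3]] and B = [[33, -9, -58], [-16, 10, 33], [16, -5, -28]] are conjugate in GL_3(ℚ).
trace(A) = -9 but trace(B) = 15. The trace is a similarity invariant, so A and B are not similar.

No.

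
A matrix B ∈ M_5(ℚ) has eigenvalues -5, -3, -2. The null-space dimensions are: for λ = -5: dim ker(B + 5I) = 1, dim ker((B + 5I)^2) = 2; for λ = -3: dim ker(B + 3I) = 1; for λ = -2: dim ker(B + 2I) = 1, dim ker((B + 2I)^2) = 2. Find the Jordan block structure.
Jordan blocks: (-5, 2), (-3, 1), (-2, 2)

λ = -5: successive nullity increments [1, 1] count blocks of size ≥ k; block sizes are [2].
λ = -3: successive nullity increments [1] count blocks of size ≥ k; block sizes are [1].
λ = -2: successive nullity increments [1, 1] count blocks of size ≥ k; block sizes are [2].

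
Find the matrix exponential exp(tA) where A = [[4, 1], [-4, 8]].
e^{tA} = [[(1 - 2*t)*e^{6*t}, t*e^{6*t}], [-4*t*e^{6*t}, (2*t + 1)*e^{6*t}]]

A has Jordan form J = [[6, 1], [0, 6]] with A = PJP^{-1}, so e^{tA} = P e^{tJ} P^{-1}.

For a Jordan block J_k(λ), e^{tJ_k(λ)} = e^{λt} · (I + tN + t^2 N^2/2! + ... + t^{k-1} N^{k-1}/(k-1)!) where N is the nilpotent superdiagonal part.

Assembling the blocks and conjugating back gives the entries of e^{tA} as shown above.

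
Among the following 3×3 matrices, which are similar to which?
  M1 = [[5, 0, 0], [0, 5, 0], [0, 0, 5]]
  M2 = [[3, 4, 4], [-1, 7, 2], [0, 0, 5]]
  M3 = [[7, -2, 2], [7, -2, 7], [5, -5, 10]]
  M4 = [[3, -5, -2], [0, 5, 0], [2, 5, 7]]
2 classes: {M1}, {M2, M3, M4}

Characteristic polynomials: χ_{M1} = (x - 5)^3, χ_{M2} = (x - 5)^3, χ_{M3} = (x - 5)^3, χ_{M4} = (x - 5)^3.

{M1}: invariant factors x - 5, x - 5, x - 5.

{M2, M3, M4}: invariant factors x - 5, (x - 5)^2.

Matrices are similar if and only if their invariant-factor lists agree; the partition into similarity classes is {M1}, {M2, M3, M4}.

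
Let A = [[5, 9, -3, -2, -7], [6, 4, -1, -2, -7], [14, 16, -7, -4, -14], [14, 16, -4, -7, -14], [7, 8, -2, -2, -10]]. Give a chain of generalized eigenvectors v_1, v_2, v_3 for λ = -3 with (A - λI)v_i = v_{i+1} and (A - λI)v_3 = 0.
We seek v_1 ∈ ker((A + 3I)^3) \ ker((A + 3I)^2), then set v_{i+1} = (A + 3I) v_i.

One such chain is v_1 = [[-2, 2, 1, 0, 0]]^T, v_2 = [[-1, 1, 0, 0, 0]]^T, v_3 = [[1, 1, 2, 2, 1]]^T. Check: (A + 3I) v_3 = [[0, 0, 0, 0, 0]]^T = 0.

v_1 = [[-2, 2, 1, 0, 0]]^T, v_2 = [[-1, 1, 0, 0, 0]]^T, v_3 = [[1, 1, 2, 2, 1]]^T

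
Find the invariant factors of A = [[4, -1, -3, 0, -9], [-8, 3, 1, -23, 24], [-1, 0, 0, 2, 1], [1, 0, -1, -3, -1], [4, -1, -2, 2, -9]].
The Jordan structure of A has elementary divisors (x + 1)^3, (x + 1)^2. Arranging the block sizes at each eigenvalue in decreasing order and taking row products gives the invariant factors.

Invariant factors (smallest first, each dividing the next): (x + 1)^2, (x + 1)^3.

Check: the last factor (x + 1)^3 is the minimal polynomial, and the product (x + 1)^5 is the characteristic polynomial.

(x + 1)^2, (x + 1)^3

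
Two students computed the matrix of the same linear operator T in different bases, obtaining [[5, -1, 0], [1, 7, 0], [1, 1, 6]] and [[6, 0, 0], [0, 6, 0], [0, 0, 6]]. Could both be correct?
No.

Both have characteristic polynomial (x - 6)^3, but the minimal polynomial of A is (x - 6)^2 while the minimal polynomial of B is x - 6. The minimal polynomial is a similarity invariant, so A and B are not similar.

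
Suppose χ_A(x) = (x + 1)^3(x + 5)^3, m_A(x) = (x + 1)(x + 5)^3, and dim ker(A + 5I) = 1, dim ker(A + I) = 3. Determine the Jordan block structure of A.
Jordan blocks: (-5, 3), (-1, 1), (-1, 1), (-1, 1)

λ = -5: algebraic multiplicity 3 (exponent in χ_A), largest block size 3 (exponent in m_A), 1 block (geometric multiplicity). This forces block sizes [3].
λ = -1: algebraic multiplicity 3 (exponent in χ_A), largest block size 1 (exponent in m_A), 3 blocks (geometric multiplicity). These force block sizes [1, 1, 1].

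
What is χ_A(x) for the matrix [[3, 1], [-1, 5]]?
xI - A = [[x - 3, -1], [1, x - 5]].

Expanding det(xI - A) along the first row:
det(xI - A) = + (x - 3)·det([[x - 5]]) - (-1)·det([[1]]).

Evaluating gives χ_A(x) = x^2 - 8x + 16 = (x - 4)^2.

χ_A(x) = (x - 4)^2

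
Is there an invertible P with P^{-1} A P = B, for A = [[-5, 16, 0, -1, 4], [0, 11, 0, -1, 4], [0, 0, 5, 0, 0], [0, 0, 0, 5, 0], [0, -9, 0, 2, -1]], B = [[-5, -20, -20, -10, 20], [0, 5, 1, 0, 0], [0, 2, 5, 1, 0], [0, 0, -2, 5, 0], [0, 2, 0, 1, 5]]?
Yes.

Two matrices over a field are similar if and only if they have the same invariant factors.

Both A and B have characteristic polynomial (x - 5)^4(x + 5) and minimal polynomial (x - 5)^3(x + 5). Computing further, both have invariant factors x - 5, (x - 5)^3(x + 5). Hence A and B are similar.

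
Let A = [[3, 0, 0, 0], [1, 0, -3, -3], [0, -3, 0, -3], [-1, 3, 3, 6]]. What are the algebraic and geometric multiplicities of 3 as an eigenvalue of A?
algebraic multiplicity 3, geometric multiplicity 2

The characteristic polynomial is x(x - 3)^3, so the factor x - 3 appears with exponent 3: the algebraic multiplicity is 3.

rank(A - 3I) = 2, so the eigenspace has dimension 4 - 2 = 2: the geometric multiplicity is 2.

Since 2 < 3, A is not diagonalizable.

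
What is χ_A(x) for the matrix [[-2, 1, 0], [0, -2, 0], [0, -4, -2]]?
χ_A(x) = (x + 2)^3

xI - A = [[x + 2, -1, 0], [0, x + 2, 0], [0, 4, x + 2]].

Expanding det(xI - A) along the first row:
det(xI - A) = + (x + 2)·det([[x + 2, 0], [4, x + 2]]) - (-1)·det([[0, 0], [0, x + 2]]) + (0)·det([[0, x + 2], [0, 4]]).

Evaluating gives χ_A(x) = x^3 + 6x^2 + 12x + 8 = (x + 2)^3.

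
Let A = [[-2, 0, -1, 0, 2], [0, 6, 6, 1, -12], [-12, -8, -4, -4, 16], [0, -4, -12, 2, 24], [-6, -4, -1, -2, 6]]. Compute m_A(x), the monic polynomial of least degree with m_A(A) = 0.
The characteristic polynomial factors as (x - 4)^3(x + 2)^2. The minimal polynomial is ∏(x - λ)^{k_λ} where k_λ is the size of the largest Jordan block at λ.

For λ = -2: rank(A + 2I) = 4, and the largest Jordan block has size 2 (the smallest k with rank((A + 2I)^k) = rank((A + 2I)^(k+1))).
For λ = 4: rank(A - 4I) = 3, and the largest Jordan block has size 2 (the smallest k with rank((A - 4I)^k) = rank((A - 4I)^(k+1))).

So m_A(x) = (x - 4)^2(x + 2)^2.

m_A(x) = (x - 4)^2(x + 2)^2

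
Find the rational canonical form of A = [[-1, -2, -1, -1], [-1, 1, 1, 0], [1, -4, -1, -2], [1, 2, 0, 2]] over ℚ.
The invariant factors of A (the non-unit diagonal entries of the Smith normal form of xI - A over ℚ[x]) are (x - 1)(x^3 + x + 3), each dividing the next. The characteristic polynomial is their product, (x - 1)(x^3 + x + 3).

The rational canonical form is the block-diagonal matrix of companion matrices C(f_i):
R = [[0, 0, 0, 3], [1, 0, 0, -2], [0, 1, 0, -1], [0, 0, 1, 1]].

Note the characteristic polynomial does not split into linear factors over ℚ, so A has no Jordan form over ℚ; the rational canonical form exists over any field.

R = [[0, 0, 0, 3], [1, 0, 0, -2], [0, 1, 0, -1], [0, 0, 1, 1]]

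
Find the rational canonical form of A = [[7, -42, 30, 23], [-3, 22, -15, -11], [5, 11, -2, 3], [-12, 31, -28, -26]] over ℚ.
The invariant factors of A (the non-unit diagonal entries of the Smith normal form of xI - A over ℚ[x]) are x(x - 5)(x + 2)^2, each dividing the next. The characteristic polynomial is their product, x(x - 5)(x + 2)^2.

The rational canonical form is the block-diagonal matrix of companion matrices C(f_i):
R = [[0, 0, 0, 0], [1, 0, 0, 20], [0, 1, 0, 16], [0, 0, 1, 1]].

R = [[0, 0, 0, 0], [1, 0, 0, 20], [0, 1, 0, 16], [0, 0, 1, 1]]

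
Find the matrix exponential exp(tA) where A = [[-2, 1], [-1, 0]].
A has Jordan form J = [[-1, 1], [0, -1]] with A = PJP^{-1}, so e^{tA} = P e^{tJ} P^{-1}.

For a Jordan block J_k(λ), e^{tJ_k(λ)} = e^{λt} · (I + tN + t^2 N^2/2! + ... + t^{k-1} N^{k-1}/(k-1)!) where N is the nilpotent superdiagonal part.

Assembling the blocks and conjugating back gives the entries of e^{tA} as shown above.

e^{tA} = [[(1 - t)*e^{-t}, t*e^{-t}], [-t*e^{-t}, (t + 1)*e^{-t}]]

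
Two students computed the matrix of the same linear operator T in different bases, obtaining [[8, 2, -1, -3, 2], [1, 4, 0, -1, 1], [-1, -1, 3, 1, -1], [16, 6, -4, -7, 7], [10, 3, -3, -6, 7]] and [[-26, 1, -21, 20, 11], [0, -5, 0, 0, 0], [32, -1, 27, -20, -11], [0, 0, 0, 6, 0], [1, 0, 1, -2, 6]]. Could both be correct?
trace(A) = 15 but trace(B) = 8. The trace is a similarity invariant, so A and B are not similar.

No.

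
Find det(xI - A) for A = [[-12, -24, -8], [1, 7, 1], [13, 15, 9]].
χ_A(x) = (x - 4)^2(x + 4)

xI - A = [[x + 12, 24, 8], [-1, x - 7, -1], [-13, -15, x - 9]].

Expanding det(xI - A) along the first row:
det(xI - A) = + (x + 12)·det([[x - 7, -1], [-15, x - 9]]) - (24)·det([[-1, -1], [-13, x - 9]]) + (8)·det([[-1, x - 7], [-13, -15]]).

Evaluating gives χ_A(x) = x^3 - 4x^2 - 16x + 64 = (x - 4)^2(x + 4).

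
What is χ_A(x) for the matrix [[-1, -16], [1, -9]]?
xI - A = [[x + 1, 16], [-1, x + 9]].

Expanding det(xI - A) along the first row:
det(xI - A) = + (x + 1)·det([[x + 9]]) - (16)·det([[-1]]).

Evaluating gives χ_A(x) = x^2 + 10x + 25 = (x + 5)^2.

χ_A(x) = (x + 5)^2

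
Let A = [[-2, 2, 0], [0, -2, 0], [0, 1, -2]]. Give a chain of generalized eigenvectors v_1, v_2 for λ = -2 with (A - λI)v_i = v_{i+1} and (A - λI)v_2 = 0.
v_1 = [[0, 1, 0]]^T, v_2 = [[2, 0, 1]]^T

We seek v_1 ∈ ker((A + 2I)^2) \ ker(A + 2I), then set v_{i+1} = (A + 2I) v_i.

One such chain is v_1 = [[0, 1, 0]]^T, v_2 = [[2, 0, 1]]^T. Check: (A + 2I) v_2 = [[0, 0, 0]]^T = 0.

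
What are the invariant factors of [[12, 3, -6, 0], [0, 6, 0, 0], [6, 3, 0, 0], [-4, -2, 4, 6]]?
The Jordan structure of A has elementary divisors (x - 6)^2, (x - 6), (x - 6). Arranging the block sizes at each eigenvalue in decreasing order and taking row products gives the invariant factors.

Invariant factors (smallest first, each dividing the next): x - 6, x - 6, (x - 6)^2.

Check: the last factor (x - 6)^2 is the minimal polynomial, and the product (x - 6)^4 is the characteristic polynomial.

x - 6, x - 6, (x - 6)^2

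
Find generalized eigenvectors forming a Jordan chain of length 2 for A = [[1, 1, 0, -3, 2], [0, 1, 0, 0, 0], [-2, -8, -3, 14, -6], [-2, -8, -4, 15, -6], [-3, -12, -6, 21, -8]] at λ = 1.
v_1 = [[-1, -1, -7, -6, -8]]^T, v_2 = [[1, 0, 2, 2, 3]]^T

We seek v_1 ∈ ker((A - I)^2) \ ker(A - I), then set v_{i+1} = (A - I) v_i.

One such chain is v_1 = [[-1, -1, -7, -6, -8]]^T, v_2 = [[1, 0, 2, 2, 3]]^T. Check: (A - I) v_2 = [[0, 0, 0, 0, 0]]^T = 0.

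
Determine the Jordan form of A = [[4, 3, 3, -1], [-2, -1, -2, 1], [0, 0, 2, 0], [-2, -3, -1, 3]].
The characteristic polynomial is det(xI - A) = (x - 2)^4, so the eigenvalues are 2 (algebraic multiplicity 4).

For λ = 2: rank(A - 2I) = 2, rank((A - 2I)^2) = 1, rank((A - 2I)^3) = 0. The eigenspace has dimension 4 - 2 = 2, so there are 2 Jordan blocks; the rank sequence gives block sizes [3, 1].

Assembling the blocks gives the Jordan form J above.

J = [[2, 1, 0, 0], [0, 2, 1, 0], [0, 0, 2, 0], [0, 0, 0, 2]]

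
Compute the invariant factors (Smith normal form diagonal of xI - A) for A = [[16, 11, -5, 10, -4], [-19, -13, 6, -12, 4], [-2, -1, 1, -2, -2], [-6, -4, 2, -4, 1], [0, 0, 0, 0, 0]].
The Jordan structure of A has elementary divisors x^3, x^2. Arranging the block sizes at each eigenvalue in decreasing order and taking row products gives the invariant factors.

Invariant factors (smallest first, each dividing the next): x^2, x^3.

Check: the last factor x^3 is the minimal polynomial, and the product x^5 is the characteristic polynomial.

x^2, x^3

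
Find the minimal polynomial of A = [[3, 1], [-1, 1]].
m_A(x) = (x - 2)^2

The characteristic polynomial factors as (x - 2)^2. The minimal polynomial is ∏(x - λ)^{k_λ} where k_λ is the size of the largest Jordan block at λ.

For λ = 2: rank(A - 2I) = 1, and the largest Jordan block has size 2 (the smallest k with rank((A - 2I)^k) = rank((A - 2I)^(k+1))).

So m_A(x) = (x - 2)^2.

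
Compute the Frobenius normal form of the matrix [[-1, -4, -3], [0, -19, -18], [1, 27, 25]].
R = [[0, 0, 4], [1, 0, -8], [0, 1, 5]]

The invariant factors of A (the non-unit diagonal entries of the Smith normal form of xI - A over ℚ[x]) are (x - 2)^2(x - 1), each dividing the next. The characteristic polynomial is their product, (x - 2)^2(x - 1).

The rational canonical form is the block-diagonal matrix of companion matrices C(f_i):
R = [[0, 0, 4], [1, 0, -8], [0, 1, 5]].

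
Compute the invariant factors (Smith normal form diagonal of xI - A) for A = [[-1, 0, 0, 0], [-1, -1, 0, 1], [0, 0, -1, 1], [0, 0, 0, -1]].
The Jordan structure of A has elementary divisors (x + 1)^2, (x + 1)^2. Arranging the block sizes at each eigenvalue in decreasing order and taking row products gives the invariant factors.

Invariant factors (smallest first, each dividing the next): (x + 1)^2, (x + 1)^2.

Check: the last factor (x + 1)^2 is the minimal polynomial, and the product (x + 1)^4 is the characteristic polynomial.

(x + 1)^2, (x + 1)^2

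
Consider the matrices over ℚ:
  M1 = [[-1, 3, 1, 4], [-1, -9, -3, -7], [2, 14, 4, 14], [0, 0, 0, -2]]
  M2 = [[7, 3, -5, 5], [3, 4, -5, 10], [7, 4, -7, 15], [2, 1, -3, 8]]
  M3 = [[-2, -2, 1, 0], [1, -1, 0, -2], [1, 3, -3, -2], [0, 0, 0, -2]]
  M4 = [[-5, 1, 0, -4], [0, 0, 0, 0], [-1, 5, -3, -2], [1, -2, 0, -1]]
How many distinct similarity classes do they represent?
Characteristic polynomials: χ_{M1} = (x + 2)^4, χ_{M2} = (x - 3)^4, χ_{M3} = (x + 2)^4, χ_{M4} = x(x + 3)^3.

{M1, M3}: invariant factors x + 2, (x + 2)^3.

{M2}: invariant factors (x - 3)^2, (x - 3)^2.

{M4}: invariant factors x + 3, x(x + 3)^2.

Matrices are similar if and only if their invariant-factor lists agree; the partition into similarity classes is {M1, M3}, {M2}, {M4}.

3 classes: {M1, M3}, {M2}, {M4}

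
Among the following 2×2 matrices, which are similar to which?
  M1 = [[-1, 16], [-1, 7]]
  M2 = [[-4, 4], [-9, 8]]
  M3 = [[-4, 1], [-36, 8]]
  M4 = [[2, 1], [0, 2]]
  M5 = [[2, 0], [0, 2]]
Characteristic polynomials: χ_{M1} = (x - 3)^2, χ_{M2} = (x - 2)^2, χ_{M3} = (x - 2)^2, χ_{M4} = (x - 2)^2, χ_{M5} = (x - 2)^2.

{M1}: invariant factors (x - 3)^2.

{M2, M3, M4}: invariant factors (x - 2)^2.

{M5}: invariant factors x - 2, x - 2.

Matrices are similar if and only if their invariant-factor lists agree; the partition into similarity classes is {M1}, {M2, M3, M4}, {M5}.

3 classes: {M1}, {M2, M3, M4}, {M5}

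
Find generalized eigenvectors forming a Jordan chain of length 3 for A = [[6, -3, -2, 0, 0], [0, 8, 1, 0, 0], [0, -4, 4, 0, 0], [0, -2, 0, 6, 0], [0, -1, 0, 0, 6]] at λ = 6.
v_1 = [[1, 0, 1, 0, 0]]^T, v_2 = [[-2, 1, -2, 0, 0]]^T, v_3 = [[1, 0, 0, -2, -1]]^T

We seek v_1 ∈ ker((A - 6I)^3) \ ker((A - 6I)^2), then set v_{i+1} = (A - 6I) v_i.

One such chain is v_1 = [[1, 0, 1, 0, 0]]^T, v_2 = [[-2, 1, -2, 0, 0]]^T, v_3 = [[1, 0, 0, -2, -1]]^T. Check: (A - 6I) v_3 = [[0, 0, 0, 0, 0]]^T = 0.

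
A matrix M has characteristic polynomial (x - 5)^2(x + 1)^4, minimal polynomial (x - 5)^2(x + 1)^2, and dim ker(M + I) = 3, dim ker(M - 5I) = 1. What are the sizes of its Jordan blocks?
Jordan blocks: (-1, 2), (-1, 1), (-1, 1), (5, 2)

λ = -1: algebraic multiplicity 4 (exponent in χ_M), largest block size 2 (exponent in m_M), 3 blocks (geometric multiplicity). These force block sizes [2, 1, 1].
λ = 5: algebraic multiplicity 2 (exponent in χ_M), largest block size 2 (exponent in m_M), 1 block (geometric multiplicity). This forces block sizes [2].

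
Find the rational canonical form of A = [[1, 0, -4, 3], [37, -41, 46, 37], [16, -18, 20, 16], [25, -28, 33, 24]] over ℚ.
R = [[0, 0, 0, 12], [1, 0, 0, 13], [0, 1, 0, -4], [0, 0, 1, 4]]

The invariant factors of A (the non-unit diagonal entries of the Smith normal form of xI - A over ℚ[x]) are (x - 4)(x^3 + 4x + 3), each dividing the next. The characteristic polynomial is their product, (x - 4)(x^3 + 4x + 3).

The rational canonical form is the block-diagonal matrix of companion matrices C(f_i):
R = [[0, 0, 0, 12], [1, 0, 0, 13], [0, 1, 0, -4], [0, 0, 1, 4]].

Note the characteristic polynomial does not split into linear factors over ℚ, so A has no Jordan form over ℚ; the rational canonical form exists over any field.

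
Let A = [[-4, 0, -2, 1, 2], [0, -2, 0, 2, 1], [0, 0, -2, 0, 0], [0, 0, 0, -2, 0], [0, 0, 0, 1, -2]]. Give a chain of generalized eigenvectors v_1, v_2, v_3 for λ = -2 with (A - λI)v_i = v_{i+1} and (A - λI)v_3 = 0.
We seek v_1 ∈ ker((A + 2I)^3) \ ker((A + 2I)^2), then set v_{i+1} = (A + 2I) v_i.

One such chain is v_1 = [[-2, -1, 0, 1, -2]]^T, v_2 = [[1, 0, 0, 0, 1]]^T, v_3 = [[0, 1, 0, 0, 0]]^T. Check: (A + 2I) v_3 = [[0, 0, 0, 0, 0]]^T = 0.

v_1 = [[-2, -1, 0, 1, -2]]^T, v_2 = [[1, 0, 0, 0, 1]]^T, v_3 = [[0, 1, 0, 0, 0]]^T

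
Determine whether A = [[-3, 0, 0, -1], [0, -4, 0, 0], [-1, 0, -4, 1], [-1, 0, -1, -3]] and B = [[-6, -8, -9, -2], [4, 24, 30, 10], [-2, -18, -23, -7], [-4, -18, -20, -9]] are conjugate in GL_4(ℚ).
Two matrices over a field are similar if and only if they have the same invariant factors.

Both A and B have characteristic polynomial (x + 3)^2(x + 4)^2 and minimal polynomial (x + 3)^2(x + 4). Computing further, both have invariant factors x + 4, (x + 3)^2(x + 4). Hence A and B are similar.

Yes.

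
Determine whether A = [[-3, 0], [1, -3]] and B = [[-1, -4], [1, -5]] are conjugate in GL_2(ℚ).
Two matrices over a field are similar if and only if they have the same invariant factors.

Both A and B have characteristic polynomial (x + 3)^2 and minimal polynomial (x + 3)^2. Computing further, both have invariant factors (x + 3)^2. Hence A and B are similar.

Yes.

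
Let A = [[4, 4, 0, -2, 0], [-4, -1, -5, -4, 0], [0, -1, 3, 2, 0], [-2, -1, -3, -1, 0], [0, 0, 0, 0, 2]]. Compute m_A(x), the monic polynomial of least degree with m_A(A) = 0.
The characteristic polynomial factors as x(x - 2)^3(x - 1). The minimal polynomial is ∏(x - λ)^{k_λ} where k_λ is the size of the largest Jordan block at λ.

For λ = 0: rank(A) = 4, and the largest Jordan block has size 1 (the smallest k with rank(A^k) = rank(A^(k+1))).
For λ = 1: rank(A - I) = 4, and the largest Jordan block has size 1 (the smallest k with rank((A - I)^k) = rank((A - I)^(k+1))).
For λ = 2: rank(A - 2I) = 3, and the largest Jordan block has size 2 (the smallest k with rank((A - 2I)^k) = rank((A - 2I)^(k+1))).

So m_A(x) = x(x - 2)^2(x - 1).

m_A(x) = x(x - 2)^2(x - 1)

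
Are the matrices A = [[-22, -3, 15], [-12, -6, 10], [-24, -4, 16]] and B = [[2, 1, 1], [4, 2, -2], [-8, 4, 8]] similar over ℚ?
No.

trace(A) = -12 but trace(B) = 12. The trace is a similarity invariant, so A and B are not similar.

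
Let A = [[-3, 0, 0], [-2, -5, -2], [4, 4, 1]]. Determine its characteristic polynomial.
χ_A(x) = (x + 1)(x + 3)^2

xI - A = [[x + 3, 0, 0], [2, x + 5, 2], [-4, -4, x - 1]].

Expanding det(xI - A) along the first row:
det(xI - A) = + (x + 3)·det([[x + 5, 2], [-4, x - 1]]) - (0)·det([[2, 2], [-4, x - 1]]) + (0)·det([[2, x + 5], [-4, -4]]).

Evaluating gives χ_A(x) = x^3 + 7x^2 + 15x + 9 = (x + 1)(x + 3)^2.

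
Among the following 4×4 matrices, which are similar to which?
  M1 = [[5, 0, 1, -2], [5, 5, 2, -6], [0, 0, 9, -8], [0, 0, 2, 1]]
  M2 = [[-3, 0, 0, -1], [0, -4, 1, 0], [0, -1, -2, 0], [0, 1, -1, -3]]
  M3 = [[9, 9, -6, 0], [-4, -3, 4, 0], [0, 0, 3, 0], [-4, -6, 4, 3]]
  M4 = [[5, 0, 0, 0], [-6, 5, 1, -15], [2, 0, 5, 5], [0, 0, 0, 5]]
Characteristic polynomials: χ_{M1} = (x - 5)^4, χ_{M2} = (x + 3)^4, χ_{M3} = (x - 3)^4, χ_{M4} = (x - 5)^4.

{M1, M4}: invariant factors x - 5, (x - 5)^3.

{M2}: invariant factors x + 3, (x + 3)^3.

{M3}: invariant factors x - 3, x - 3, (x - 3)^2.

Matrices are similar if and only if their invariant-factor lists agree; the partition into similarity classes is {M1, M4}, {M2}, {M3}.

3 classes: {M1, M4}, {M2}, {M3}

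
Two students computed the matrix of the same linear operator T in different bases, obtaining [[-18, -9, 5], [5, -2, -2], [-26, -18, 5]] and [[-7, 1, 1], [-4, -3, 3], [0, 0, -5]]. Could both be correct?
Yes.

Two matrices over a field are similar if and only if they have the same invariant factors.

Both A and B have characteristic polynomial (x + 5)^3 and minimal polynomial (x + 5)^3. Computing further, both have invariant factors (x + 5)^3. Hence A and B are similar.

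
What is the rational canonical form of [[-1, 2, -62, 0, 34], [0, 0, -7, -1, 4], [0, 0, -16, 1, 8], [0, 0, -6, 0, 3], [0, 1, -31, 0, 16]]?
R = [[-1, 0, 0, 0, 0], [0, 0, 0, 0, 3], [0, 1, 0, 0, 8], [0, 0, 1, 0, 6], [0, 0, 0, 1, 0]]

The invariant factors of A (the non-unit diagonal entries of the Smith normal form of xI - A over ℚ[x]) are x + 1, (x - 3)(x + 1)^3, each dividing the next. The characteristic polynomial is their product, (x - 3)(x + 1)^4.

The rational canonical form is the block-diagonal matrix of companion matrices C(f_i):
R = [[-1, 0, 0, 0, 0], [0, 0, 0, 0, 3], [0, 1, 0, 0, 8], [0, 0, 1, 0, 6], [0, 0, 0, 1, 0]].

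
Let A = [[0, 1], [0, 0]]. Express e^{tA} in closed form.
A has Jordan form J = [[0, 1], [0, 0]] with A = PJP^{-1}, so e^{tA} = P e^{tJ} P^{-1}.

For a Jordan block J_k(λ), e^{tJ_k(λ)} = e^{λt} · (I + tN + t^2 N^2/2! + ... + t^{k-1} N^{k-1}/(k-1)!) where N is the nilpotent superdiagonal part.

Assembling the blocks and conjugating back gives the entries of e^{tA} as shown above.

e^{tA} = [[1, t], [0, 1]]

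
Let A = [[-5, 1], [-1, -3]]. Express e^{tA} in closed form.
e^{tA} = [[(1 - t)*e^{-4*t}, t*e^{-4*t}], [-t*e^{-4*t}, (t + 1)*e^{-4*t}]]

A has Jordan form J = [[-4, 1], [0, -4]] with A = PJP^{-1}, so e^{tA} = P e^{tJ} P^{-1}.

For a Jordan block J_k(λ), e^{tJ_k(λ)} = e^{λt} · (I + tN + t^2 N^2/2! + ... + t^{k-1} N^{k-1}/(k-1)!) where N is the nilpotent superdiagonal part.

Assembling the blocks and conjugating back gives the entries of e^{tA} as shown above.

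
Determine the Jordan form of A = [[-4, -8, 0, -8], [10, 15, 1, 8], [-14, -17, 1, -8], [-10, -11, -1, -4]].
J = [[-4, 0, 0, 0], [0, 4, 1, 0], [0, 0, 4, 0], [0, 0, 0, 4]]

The characteristic polynomial is det(xI - A) = (x - 4)^3(x + 4), so the eigenvalues are -4 (algebraic multiplicity 1), 4 (algebraic multiplicity 3).

For λ = -4: algebraic multiplicity 1 gives one 1×1 block.

For λ = 4: rank(A - 4I) = 2, rank((A - 4I)^2) = 1. The eigenspace has dimension 4 - 2 = 2, so there are 2 Jordan blocks; the rank sequence gives block sizes [2, 1].

Assembling the blocks gives the Jordan form J above.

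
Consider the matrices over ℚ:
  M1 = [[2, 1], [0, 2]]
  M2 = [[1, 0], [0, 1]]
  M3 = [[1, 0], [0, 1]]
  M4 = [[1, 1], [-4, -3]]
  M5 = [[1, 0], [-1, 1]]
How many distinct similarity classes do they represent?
4 classes: {M1}, {M2, M3}, {M4}, {M5}

Characteristic polynomials: χ_{M1} = (x - 2)^2, χ_{M2} = (x - 1)^2, χ_{M3} = (x - 1)^2, χ_{M4} = (x + 1)^2, χ_{M5} = (x - 1)^2.

{M1}: invariant factors (x - 2)^2.

{M2, M3}: invariant factors x - 1, x - 1.

{M4}: invariant factors (x + 1)^2.

{M5}: invariant factors (x - 1)^2.

Matrices are similar if and only if their invariant-factor lists agree; the partition into similarity classes is {M1}, {M2, M3}, {M4}, {M5}.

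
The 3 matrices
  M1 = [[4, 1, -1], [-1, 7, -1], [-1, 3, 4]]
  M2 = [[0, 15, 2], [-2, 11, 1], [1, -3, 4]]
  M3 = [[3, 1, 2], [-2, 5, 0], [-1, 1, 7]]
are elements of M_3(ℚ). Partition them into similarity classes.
Characteristic polynomials: χ_{M1} = (x - 5)^3, χ_{M2} = (x - 5)^3, χ_{M3} = (x - 5)^3.

{M1, M2, M3}: invariant factors (x - 5)^3.

Matrices are similar if and only if their invariant-factor lists agree; the partition into similarity classes is {M1, M2, M3}.

1 class: {M1, M2, M3}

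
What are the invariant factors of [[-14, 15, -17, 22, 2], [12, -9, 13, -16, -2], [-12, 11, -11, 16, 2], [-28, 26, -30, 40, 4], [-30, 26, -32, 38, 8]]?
(x - 4)(x - 2), (x - 4)(x - 2)^2

The Jordan structure of A has elementary divisors (x - 2)^2, (x - 2), (x - 4), (x - 4). Arranging the block sizes at each eigenvalue in decreasing order and taking row products gives the invariant factors.

Invariant factors (smallest first, each dividing the next): (x - 4)(x - 2), (x - 4)(x - 2)^2.

Check: the last factor (x - 4)(x - 2)^2 is the minimal polynomial, and the product (x - 4)^2(x - 2)^3 is the characteristic polynomial.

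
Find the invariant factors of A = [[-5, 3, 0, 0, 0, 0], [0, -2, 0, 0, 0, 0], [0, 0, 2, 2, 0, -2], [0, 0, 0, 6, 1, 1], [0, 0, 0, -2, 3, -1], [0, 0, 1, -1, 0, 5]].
x - 4, (x - 4)^3(x + 2)(x + 5)

The Jordan structure of A has elementary divisors (x + 5), (x + 2), (x - 4)^3, (x - 4). Arranging the block sizes at each eigenvalue in decreasing order and taking row products gives the invariant factors.

Invariant factors (smallest first, each dividing the next): x - 4, (x - 4)^3(x + 2)(x + 5).

Check: the last factor (x - 4)^3(x + 2)(x + 5) is the minimal polynomial, and the product (x - 4)^4(x + 2)(x + 5) is the characteristic polynomial.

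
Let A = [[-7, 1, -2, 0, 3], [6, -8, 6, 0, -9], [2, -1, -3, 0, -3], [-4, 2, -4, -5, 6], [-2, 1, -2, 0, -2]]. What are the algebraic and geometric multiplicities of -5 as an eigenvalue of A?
The characteristic polynomial is (x + 5)^5, so the factor x + 5 appears with exponent 5: the algebraic multiplicity is 5.

rank(A + 5I) = 1, so the eigenspace has dimension 5 - 1 = 4: the geometric multiplicity is 4.

Since 4 < 5, A is not diagonalizable.

algebraic multiplicity 5, geometric multiplicity 4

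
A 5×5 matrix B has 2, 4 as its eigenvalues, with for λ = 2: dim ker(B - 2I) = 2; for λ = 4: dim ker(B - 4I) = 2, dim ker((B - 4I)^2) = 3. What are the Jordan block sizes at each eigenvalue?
Jordan blocks: (2, 1), (2, 1), (4, 2), (4, 1)

λ = 2: successive nullity increments [2] count blocks of size ≥ k; block sizes are [1, 1].
λ = 4: successive nullity increments [2, 1] count blocks of size ≥ k; block sizes are [2, 1].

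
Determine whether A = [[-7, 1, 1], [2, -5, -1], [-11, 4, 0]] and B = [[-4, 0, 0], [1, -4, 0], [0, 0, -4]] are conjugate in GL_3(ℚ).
No.

Both have characteristic polynomial (x + 4)^3, but the minimal polynomial of A is (x + 4)^3 while the minimal polynomial of B is (x + 4)^2. The minimal polynomial is a similarity invariant, so A and B are not similar.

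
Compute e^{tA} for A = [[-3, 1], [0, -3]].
A has Jordan form J = [[-3, 1], [0, -3]] with A = PJP^{-1}, so e^{tA} = P e^{tJ} P^{-1}.

For a Jordan block J_k(λ), e^{tJ_k(λ)} = e^{λt} · (I + tN + t^2 N^2/2! + ... + t^{k-1} N^{k-1}/(k-1)!) where N is the nilpotent superdiagonal part.

Assembling the blocks and conjugating back gives the entries of e^{tA} as shown above.

e^{tA} = [[e^{-3*t}, t*e^{-3*t}], [0, e^{-3*t}]]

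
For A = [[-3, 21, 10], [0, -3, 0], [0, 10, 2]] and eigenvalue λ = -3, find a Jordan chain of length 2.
We seek v_1 ∈ ker((A + 3I)^2) \ ker(A + 3I), then set v_{i+1} = (A + 3I) v_i.

One such chain is v_1 = [[0, 1, -2]]^T, v_2 = [[1, 0, 0]]^T. Check: (A + 3I) v_2 = [[0, 0, 0]]^T = 0.

v_1 = [[0, 1, -2]]^T, v_2 = [[1, 0, 0]]^T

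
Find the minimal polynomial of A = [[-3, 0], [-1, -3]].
m_A(x) = (x + 3)^2

The characteristic polynomial factors as (x + 3)^2. The minimal polynomial is ∏(x - λ)^{k_λ} where k_λ is the size of the largest Jordan block at λ.

For λ = -3: rank(A + 3I) = 1, and the largest Jordan block has size 2 (the smallest k with rank((A + 3I)^k) = rank((A + 3I)^(k+1))).

So m_A(x) = (x + 3)^2.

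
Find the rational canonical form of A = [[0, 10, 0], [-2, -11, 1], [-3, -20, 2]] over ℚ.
R = [[0, 0, 10], [1, 0, -18], [0, 1, -9]]

The invariant factors of A (the non-unit diagonal entries of the Smith normal form of xI - A over ℚ[x]) are (x + 5)(x^2 + 4x - 2), each dividing the next. The characteristic polynomial is their product, (x + 5)(x^2 + 4x - 2).

The rational canonical form is the block-diagonal matrix of companion matrices C(f_i):
R = [[0, 0, 10], [1, 0, -18], [0, 1, -9]].

Note the characteristic polynomial does not split into linear factors over ℚ, so A has no Jordan form over ℚ; the rational canonical form exists over any field.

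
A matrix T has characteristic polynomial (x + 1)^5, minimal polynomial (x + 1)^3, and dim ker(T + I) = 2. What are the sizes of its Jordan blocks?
λ = -1: algebraic multiplicity 5 (exponent in χ_T), largest block size 3 (exponent in m_T), 2 blocks (geometric multiplicity). These force block sizes [3, 2].

Jordan blocks: (-1, 3), (-1, 2)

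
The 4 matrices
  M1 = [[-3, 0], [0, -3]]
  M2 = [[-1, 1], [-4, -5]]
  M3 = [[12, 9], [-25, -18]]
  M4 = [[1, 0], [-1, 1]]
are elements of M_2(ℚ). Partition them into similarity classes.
Characteristic polynomials: χ_{M1} = (x + 3)^2, χ_{M2} = (x + 3)^2, χ_{M3} = (x + 3)^2, χ_{M4} = (x - 1)^2.

{M1}: invariant factors x + 3, x + 3.

{M2, M3}: invariant factors (x + 3)^2.

{M4}: invariant factors (x - 1)^2.

Matrices are similar if and only if their invariant-factor lists agree; the partition into similarity classes is {M1}, {M2, M3}, {M4}.

3 classes: {M1}, {M2, M3}, {M4}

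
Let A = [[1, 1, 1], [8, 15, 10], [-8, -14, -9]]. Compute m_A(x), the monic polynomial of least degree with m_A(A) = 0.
The characteristic polynomial factors as (x - 5)(x - 1)^2. The minimal polynomial is ∏(x - λ)^{k_λ} where k_λ is the size of the largest Jordan block at λ.

For λ = 1: rank(A - I) = 2, and the largest Jordan block has size 2 (the smallest k with rank((A - I)^k) = rank((A - I)^(k+1))).
For λ = 5: rank(A - 5I) = 2, and the largest Jordan block has size 1 (the smallest k with rank((A - 5I)^k) = rank((A - 5I)^(k+1))).

So m_A(x) = (x - 5)(x - 1)^2.

m_A(x) = (x - 5)(x - 1)^2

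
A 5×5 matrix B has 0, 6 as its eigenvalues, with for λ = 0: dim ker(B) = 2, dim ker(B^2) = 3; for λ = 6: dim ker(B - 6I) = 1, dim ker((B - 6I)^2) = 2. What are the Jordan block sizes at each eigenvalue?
Jordan blocks: (0, 2), (0, 1), (6, 2)

λ = 0: successive nullity increments [2, 1] count blocks of size ≥ k; block sizes are [2, 1].
λ = 6: successive nullity increments [1, 1] count blocks of size ≥ k; block sizes are [2].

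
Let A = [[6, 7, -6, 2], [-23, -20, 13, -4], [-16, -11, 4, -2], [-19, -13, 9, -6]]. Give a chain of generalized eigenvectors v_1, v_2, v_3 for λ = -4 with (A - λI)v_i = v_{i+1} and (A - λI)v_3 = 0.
We seek v_1 ∈ ker((A + 4I)^3) \ ker((A + 4I)^2), then set v_{i+1} = (A + 4I) v_i.

One such chain is v_1 = [[0, 1, 3, 6]]^T, v_2 = [[1, -1, 1, 2]]^T, v_3 = [[1, -2, -1, -1]]^T. Check: (A + 4I) v_3 = [[0, 0, 0, 0]]^T = 0.

v_1 = [[0, 1, 3, 6]]^T, v_2 = [[1, -1, 1, 2]]^T, v_3 = [[1, -2, -1, -1]]^T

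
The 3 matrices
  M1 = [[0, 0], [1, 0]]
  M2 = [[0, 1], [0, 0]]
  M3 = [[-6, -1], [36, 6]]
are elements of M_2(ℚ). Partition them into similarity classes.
Characteristic polynomials: χ_{M1} = x^2, χ_{M2} = x^2, χ_{M3} = x^2.

{M1, M2, M3}: invariant factors x^2.

Matrices are similar if and only if their invariant-factor lists agree; the partition into similarity classes is {M1, M2, M3}.

1 class: {M1, M2, M3}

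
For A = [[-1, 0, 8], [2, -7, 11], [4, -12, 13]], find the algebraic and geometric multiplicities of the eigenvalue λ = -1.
The characteristic polynomial is (x - 3)^2(x + 1), so the factor x + 1 appears with exponent 1: the algebraic multiplicity is 1.

rank(A + I) = 2, so the eigenspace has dimension 3 - 2 = 1: the geometric multiplicity is 1.

algebraic multiplicity 1, geometric multiplicity 1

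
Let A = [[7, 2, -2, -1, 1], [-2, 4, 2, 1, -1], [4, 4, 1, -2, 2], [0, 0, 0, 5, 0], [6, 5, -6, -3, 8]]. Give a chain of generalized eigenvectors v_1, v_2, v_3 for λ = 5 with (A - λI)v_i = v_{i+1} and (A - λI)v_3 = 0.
We seek v_1 ∈ ker((A - 5I)^3) \ ker((A - 5I)^2), then set v_{i+1} = (A - 5I) v_i.

One such chain is v_1 = [[-1, 0, -2, 0, -3]]^T, v_2 = [[-1, 1, -2, 0, -3]]^T, v_3 = [[1, 0, 2, 0, 2]]^T. Check: (A - 5I) v_3 = [[0, 0, 0, 0, 0]]^T = 0.

v_1 = [[-1, 0, -2, 0, -3]]^T, v_2 = [[-1, 1, -2, 0, -3]]^T, v_3 = [[1, 0, 2, 0, 2]]^T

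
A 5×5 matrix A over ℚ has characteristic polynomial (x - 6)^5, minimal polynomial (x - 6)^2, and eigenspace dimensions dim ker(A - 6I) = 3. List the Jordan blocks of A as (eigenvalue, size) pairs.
λ = 6: algebraic multiplicity 5 (exponent in χ_A), largest block size 2 (exponent in m_A), 3 blocks (geometric multiplicity). These force block sizes [2, 2, 1].

Jordan blocks: (6, 2), (6, 2), (6, 1)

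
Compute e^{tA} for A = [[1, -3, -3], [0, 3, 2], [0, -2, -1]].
A has Jordan form J = [[1, 1, 0], [0, 1, 0], [0, 0, 1]] with A = PJP^{-1}, so e^{tA} = P e^{tJ} P^{-1}.

For a Jordan block J_k(λ), e^{tJ_k(λ)} = e^{λt} · (I + tN + t^2 N^2/2! + ... + t^{k-1} N^{k-1}/(k-1)!) where N is the nilpotent superdiagonal part.

Assembling the blocks and conjugating back gives the entries of e^{tA} as shown above.

e^{tA} = [[e^{t}, -3*t*e^{t}, -3*t*e^{t}], [0, (2*t + 1)*e^{t}, 2*t*e^{t}], [0, -2*t*e^{t}, (1 - 2*t)*e^{t}]]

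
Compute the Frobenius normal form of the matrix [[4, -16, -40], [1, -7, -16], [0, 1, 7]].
The invariant factors of A (the non-unit diagonal entries of the Smith normal form of xI - A over ℚ[x]) are (x - 5)(x - 3)(x + 4), each dividing the next. The characteristic polynomial is their product, (x - 5)(x - 3)(x + 4).

The rational canonical form is the block-diagonal matrix of companion matrices C(f_i):
R = [[0, 0, -60], [1, 0, 17], [0, 1, 4]].

R = [[0, 0, -60], [1, 0, 17], [0, 1, 4]]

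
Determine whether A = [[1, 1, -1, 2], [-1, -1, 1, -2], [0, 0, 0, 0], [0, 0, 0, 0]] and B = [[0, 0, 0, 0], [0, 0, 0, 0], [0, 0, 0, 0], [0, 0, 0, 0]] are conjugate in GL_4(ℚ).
No.

Both have characteristic polynomial x^4, but the minimal polynomial of A is x^2 while the minimal polynomial of B is x. The minimal polynomial is a similarity invariant, so A and B are not similar.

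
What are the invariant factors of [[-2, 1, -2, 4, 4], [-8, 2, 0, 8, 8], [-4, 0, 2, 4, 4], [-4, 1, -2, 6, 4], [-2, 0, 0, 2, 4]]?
The Jordan structure of A has elementary divisors (x - 2)^2, (x - 2), (x - 2), (x - 4). Arranging the block sizes at each eigenvalue in decreasing order and taking row products gives the invariant factors.

Invariant factors (smallest first, each dividing the next): x - 2, x - 2, (x - 4)(x - 2)^2.

Check: the last factor (x - 4)(x - 2)^2 is the minimal polynomial, and the product (x - 4)(x - 2)^4 is the characteristic polynomial.

x - 2, x - 2, (x - 4)(x - 2)^2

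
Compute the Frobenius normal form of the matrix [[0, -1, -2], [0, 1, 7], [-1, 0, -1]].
The invariant factors of A (the non-unit diagonal entries of the Smith normal form of xI - A over ℚ[x]) are x^3 - 3x - 5, each dividing the next. The characteristic polynomial is their product, x^3 - 3x - 5.

The rational canonical form is the block-diagonal matrix of companion matrices C(f_i):
R = [[0, 0, 5], [1, 0, 3], [0, 1, 0]].

Note the characteristic polynomial does not split into linear factors over ℚ, so A has no Jordan form over ℚ; the rational canonical form exists over any field.

R = [[0, 0, 5], [1, 0, 3], [0, 1, 0]]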